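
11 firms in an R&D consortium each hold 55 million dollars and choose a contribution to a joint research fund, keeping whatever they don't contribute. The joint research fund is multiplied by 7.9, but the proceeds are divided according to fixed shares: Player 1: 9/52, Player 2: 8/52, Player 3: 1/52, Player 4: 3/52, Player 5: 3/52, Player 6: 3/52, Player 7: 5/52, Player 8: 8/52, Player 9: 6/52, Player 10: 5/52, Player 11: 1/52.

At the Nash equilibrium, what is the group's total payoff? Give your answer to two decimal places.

1743.50 million dollars

For player j, contributing a unit is worthwhile iff 7.9 × (j's share) ≥ 1, i.e. iff j's share is at least 0.1266.
Player 1, Player 2 and Player 8 are above the threshold, contributing 55 each; the remaining 8 contribute 0. Total contributed: 165.
The joint research fund pays out 7.9 × 165 = 1303.50 in total (split across the unequal shares, but the aggregate is all that matters for the group sum).
The 8 free-riders keep 55 each, adding 440. Group total = 440 + 1303.50 = 1743.50.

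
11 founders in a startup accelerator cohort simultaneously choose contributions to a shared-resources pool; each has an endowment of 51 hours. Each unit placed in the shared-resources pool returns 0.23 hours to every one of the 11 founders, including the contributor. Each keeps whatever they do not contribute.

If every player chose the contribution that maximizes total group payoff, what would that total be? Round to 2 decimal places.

1419.33 hours

Each contributed unit returns 2.530 to the group as a whole (0.23 to each of 11 players), which exceeds 1, so the social optimum is full contribution: group total = 2.530 × 561 = 1419.33.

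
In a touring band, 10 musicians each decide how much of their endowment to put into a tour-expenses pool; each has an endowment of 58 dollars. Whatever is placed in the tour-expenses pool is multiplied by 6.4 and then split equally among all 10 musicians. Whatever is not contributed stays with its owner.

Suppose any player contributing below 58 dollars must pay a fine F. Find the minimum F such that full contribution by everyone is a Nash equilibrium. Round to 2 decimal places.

Given the others contribute fully, the best deviation is to contribute 0 (any partial contribution still incurs the fine and gives up units whose private return 0.6400 is below 1).
Deviating from 58 to 0 saves 58 dollars but forfeits the deviator's share of the drop in the tour-expenses pool: 6.4/10 × 58 = 37.12.
So the deviation gain is 58 − 37.12 = 20.88, and the fine must be at least 20.88 dollars to wipe it out.

20.88 dollars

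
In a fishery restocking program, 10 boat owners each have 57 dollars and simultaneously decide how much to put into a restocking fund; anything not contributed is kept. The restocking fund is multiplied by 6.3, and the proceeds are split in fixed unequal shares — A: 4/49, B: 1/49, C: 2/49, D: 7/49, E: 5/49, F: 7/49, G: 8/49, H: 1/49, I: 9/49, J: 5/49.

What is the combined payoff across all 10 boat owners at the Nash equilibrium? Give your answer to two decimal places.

1174.20 dollars

For player j, contributing a unit is worthwhile iff 6.3 × (j's share) ≥ 1, i.e. iff j's share is at least 0.1587.
G and I are above the threshold, contributing 57 each; the remaining 8 contribute 0. Total contributed: 114.
The restocking fund pays out 6.3 × 114 = 718.20 in total (split across the unequal shares, but the aggregate is all that matters for the group sum).
The 8 free-riders keep 57 each, adding 456. Group total = 456 + 718.20 = 1174.20.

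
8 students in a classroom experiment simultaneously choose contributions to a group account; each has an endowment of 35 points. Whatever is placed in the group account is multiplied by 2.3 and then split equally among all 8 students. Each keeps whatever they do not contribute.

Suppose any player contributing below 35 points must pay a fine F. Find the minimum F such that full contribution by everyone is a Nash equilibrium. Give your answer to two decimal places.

Given the others contribute fully, the best deviation is to contribute 0 (any partial contribution still incurs the fine and gives up units whose private return 0.2875 is below 1).
Deviating from 35 to 0 saves 35 points but forfeits the deviator's share of the drop in the group account: 2.3/8 × 35 = 10.06.
So the deviation gain is 35 − 10.06 = 24.94, and the fine must be at least 24.94 points to wipe it out.

24.94 points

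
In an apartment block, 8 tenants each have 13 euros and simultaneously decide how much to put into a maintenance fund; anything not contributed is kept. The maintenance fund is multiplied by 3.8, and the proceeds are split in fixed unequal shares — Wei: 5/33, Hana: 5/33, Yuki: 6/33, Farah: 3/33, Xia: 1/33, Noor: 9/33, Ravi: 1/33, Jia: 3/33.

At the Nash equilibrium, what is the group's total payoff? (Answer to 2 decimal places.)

Player j's private return per contributed unit is 3.8 × (j's share). Contributing is weakly dominant for j when that share is at least 1/3.8 = 0.2632, and contributing 0 is dominant otherwise.
Noor alone (share 9/33) is above the threshold, contributing 13; the remaining 7 contribute 0. Total contributed: 13.
The maintenance fund pays out 3.8 × 13 = 49.40 in total (split across the unequal shares, but the aggregate is all that matters for the group sum).
The 7 free-riders keep 13 each, adding 91. Group total = 91 + 49.40 = 140.40.

140.40 euros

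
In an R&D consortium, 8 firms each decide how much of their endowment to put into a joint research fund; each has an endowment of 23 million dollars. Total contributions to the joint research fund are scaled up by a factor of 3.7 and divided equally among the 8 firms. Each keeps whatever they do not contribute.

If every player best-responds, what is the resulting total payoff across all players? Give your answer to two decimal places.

184.00 million dollars

Each contributed unit returns 3.7/8 = 0.4625 to its contributor — below 1 — so contributing 0 is dominant for every player. At the Nash equilibrium everyone keeps their 23, and the group total is 8 × 23 = 184.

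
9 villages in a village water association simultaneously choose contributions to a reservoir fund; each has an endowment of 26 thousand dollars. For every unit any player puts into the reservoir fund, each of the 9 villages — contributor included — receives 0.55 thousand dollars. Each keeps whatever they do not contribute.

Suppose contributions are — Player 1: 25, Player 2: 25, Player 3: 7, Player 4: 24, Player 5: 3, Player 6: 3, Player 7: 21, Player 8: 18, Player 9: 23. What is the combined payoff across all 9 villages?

Total contributed: 25 + 25 + 7 + 24 + 3 + 3 + 21 + 18 + 23 = 149; total kept: 9 × 26 − 149 = 85.
The reservoir fund pays out 0.55 × 9 × 149 = 737.55 in aggregate.
Group total = 85 + 737.55 = 822.55.

822.55 thousand dollars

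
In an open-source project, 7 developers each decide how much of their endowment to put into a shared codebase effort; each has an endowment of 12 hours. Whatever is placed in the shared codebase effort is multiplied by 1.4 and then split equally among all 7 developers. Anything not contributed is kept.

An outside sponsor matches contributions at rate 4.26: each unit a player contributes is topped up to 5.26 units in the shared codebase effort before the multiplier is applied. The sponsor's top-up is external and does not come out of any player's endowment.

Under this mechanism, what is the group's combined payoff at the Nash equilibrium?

Under the mechanism each unit contributed yields 1.4 × 5.26 / 7 = 1.0520 back to its contributor per unit of net cost, which exceeds 1, making full contribution the dominant choice for everyone.
So the Nash equilibrium is full contribution by all 7; the group earns 1.4 × 5.26 × 84 = 618.58.

618.58 hours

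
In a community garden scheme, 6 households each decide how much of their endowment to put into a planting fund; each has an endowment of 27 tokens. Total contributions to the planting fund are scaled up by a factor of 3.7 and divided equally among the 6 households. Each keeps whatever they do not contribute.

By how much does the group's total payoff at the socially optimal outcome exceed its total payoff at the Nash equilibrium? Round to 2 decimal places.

437.40 tokens

Each contributed unit returns 3.7/6 = 0.6167 to its contributor — below 1 — so contributing 0 is dominant for every player. At the Nash equilibrium everyone keeps their 27, and the group total is 6 × 27 = 162.
Each contributed unit returns 3.700 to the group as a whole (0.6167 to each of 6 players), which exceeds 1, so the social optimum is full contribution: group total = 3.700 × 162 = 599.40.
Efficiency loss = 599.40 − 162 = 437.40.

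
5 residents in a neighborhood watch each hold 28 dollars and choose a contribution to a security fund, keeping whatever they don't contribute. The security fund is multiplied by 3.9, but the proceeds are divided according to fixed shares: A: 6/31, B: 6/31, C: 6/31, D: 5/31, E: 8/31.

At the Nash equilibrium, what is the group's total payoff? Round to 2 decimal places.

For player j, contributing a unit is worthwhile iff 3.9 × (j's share) ≥ 1, i.e. iff j's share is at least 0.2564.
Only E (8/31) clears that bar, contributing 28; the remaining 4 contribute 0. Total contributed: 28.
The security fund pays out 3.9 × 28 = 109.20 in total (split across the unequal shares, but the aggregate is all that matters for the group sum).
The 4 free-riders keep 28 each, adding 112. Group total = 112 + 109.20 = 221.20.

221.20 dollars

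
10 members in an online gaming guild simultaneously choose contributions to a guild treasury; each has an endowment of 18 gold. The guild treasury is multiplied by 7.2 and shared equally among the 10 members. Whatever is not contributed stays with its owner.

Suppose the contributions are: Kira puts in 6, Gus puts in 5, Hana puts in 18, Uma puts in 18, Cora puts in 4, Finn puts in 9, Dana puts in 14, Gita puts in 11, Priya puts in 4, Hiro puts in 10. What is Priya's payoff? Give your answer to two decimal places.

Total contributed: 6 + 5 + 18 + 18 + 4 + 9 + 14 + 11 + 4 + 10 = 99.
Each receives 7.2 × 99 / 10 = 71.28 from the guild treasury.
Priya keeps 18 − 4 = 14, so Priya's payoff is 14 + 71.28 = 85.28.

85.28 gold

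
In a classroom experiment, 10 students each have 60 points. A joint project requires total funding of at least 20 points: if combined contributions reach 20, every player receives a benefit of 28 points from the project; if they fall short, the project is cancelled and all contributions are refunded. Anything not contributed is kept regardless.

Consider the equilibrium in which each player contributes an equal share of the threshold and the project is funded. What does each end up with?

Equal share of the threshold: 20/10 = 2.
At this profile no one gains by cutting their contribution: any cut drops the total below 20, the project is cancelled, contributions are refunded, and the deviator ends with 60, which is less than 60 − 2 + 28 = 86. Contributing more than 2 just wastes the excess. So contributing exactly 2 is a best response.
Each player's payoff: 60 − 2 + 28 = 86.

86 points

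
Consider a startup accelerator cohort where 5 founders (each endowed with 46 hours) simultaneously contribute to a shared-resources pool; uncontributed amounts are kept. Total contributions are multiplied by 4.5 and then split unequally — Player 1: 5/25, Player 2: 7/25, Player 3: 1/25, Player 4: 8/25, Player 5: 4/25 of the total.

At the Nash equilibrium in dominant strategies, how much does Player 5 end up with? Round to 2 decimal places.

For player j, contributing a unit is worthwhile iff 4.5 × (j's share) ≥ 1, i.e. iff j's share is at least 0.2222.
The shares above 0.2222 belong to Player 2 and Player 4, contributing 46 each; the remaining 3 contribute 0. Total contributed: 92.
Player 5 keeps 46 and receives 4.5 × 92 × 4/25 = 66.24 from the shared-resources pool, for a payoff of 112.24.

112.24 hours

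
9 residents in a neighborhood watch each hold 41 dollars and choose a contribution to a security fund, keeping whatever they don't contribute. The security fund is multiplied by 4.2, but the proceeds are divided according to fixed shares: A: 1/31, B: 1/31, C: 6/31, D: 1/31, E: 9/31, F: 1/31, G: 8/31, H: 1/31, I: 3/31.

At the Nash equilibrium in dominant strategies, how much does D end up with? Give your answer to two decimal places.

52.11 dollars

Each unit j contributes comes back to j as 4.2 × (j's share), so j prefers to contribute only if that share exceeds 1/4.2 = 0.2381; otherwise keeping the unit dominates.
E and G are above the threshold, contributing 41 each; the remaining 7 contribute 0. Total contributed: 82.
D keeps 41 and receives 4.2 × 82 × 1/31 = 11.11 from the security fund, for a payoff of 52.11.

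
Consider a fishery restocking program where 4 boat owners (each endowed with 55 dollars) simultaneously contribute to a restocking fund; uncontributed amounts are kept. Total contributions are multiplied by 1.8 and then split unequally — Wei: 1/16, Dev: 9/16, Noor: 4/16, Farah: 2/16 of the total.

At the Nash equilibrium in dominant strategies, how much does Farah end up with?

67.38 dollars

A player with share s gets back 1.8·s per unit contributed, so full contribution is dominant for anyone with s > 1/1.8 = 0.5556 and zero contribution is dominant for anyone below.
Only Dev (9/16) clears that bar, contributing 55; the remaining 3 contribute 0. Total contributed: 55.
Farah keeps 55 and receives 1.8 × 55 × 2/16 = 12.38 from the restocking fund, for a payoff of 67.38.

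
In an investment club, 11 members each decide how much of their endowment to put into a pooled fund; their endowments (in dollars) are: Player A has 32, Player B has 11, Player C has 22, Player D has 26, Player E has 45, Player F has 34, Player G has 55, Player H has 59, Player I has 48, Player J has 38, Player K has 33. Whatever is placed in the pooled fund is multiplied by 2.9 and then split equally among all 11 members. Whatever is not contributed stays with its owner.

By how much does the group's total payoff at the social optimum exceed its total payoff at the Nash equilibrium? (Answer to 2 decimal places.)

765.70 dollars

The private return per contributed unit is 2.9/11 = 0.2636 < 1 for every player regardless of endowment, so the Nash equilibrium is zero contribution and the group total is Σ E_j = 32 + 11 + 22 + 26 + 45 + 34 + 55 + 59 + 48 + 38 + 33 = 403.
Each contributed unit returns 2.900 to the group, so the social optimum is full contribution by everyone: group total = 2.900 × 403 = 1168.70.
Efficiency loss = (2.900 − 1) × 403 = 765.70.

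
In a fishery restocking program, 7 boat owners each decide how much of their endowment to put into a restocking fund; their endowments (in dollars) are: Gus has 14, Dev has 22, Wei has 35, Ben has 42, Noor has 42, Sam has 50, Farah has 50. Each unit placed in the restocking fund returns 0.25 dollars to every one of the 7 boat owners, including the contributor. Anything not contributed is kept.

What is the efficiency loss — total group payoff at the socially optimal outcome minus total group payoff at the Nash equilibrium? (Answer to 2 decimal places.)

191.25 dollars

The private return per contributed unit is 0.25 < 1 for everyone, so the Nash equilibrium is zero contribution and the group total is Σ E_j = 14 + 22 + 35 + 42 + 42 + 50 + 50 = 255.
Each contributed unit returns 1.750 to the group, so the social optimum is full contribution by everyone: group total = 1.750 × 255 = 446.25.
Efficiency loss = (1.750 − 1) × 255 = 191.25.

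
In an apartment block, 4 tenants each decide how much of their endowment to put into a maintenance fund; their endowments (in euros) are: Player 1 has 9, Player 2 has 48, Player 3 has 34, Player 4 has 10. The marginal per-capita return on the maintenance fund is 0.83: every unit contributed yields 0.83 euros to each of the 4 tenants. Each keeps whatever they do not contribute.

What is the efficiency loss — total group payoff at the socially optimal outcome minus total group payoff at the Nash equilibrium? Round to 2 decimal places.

The private return per contributed unit is 0.83 < 1 for everyone, so the Nash equilibrium is zero contribution and the group total is Σ E_j = 9 + 48 + 34 + 10 = 101.
Each contributed unit returns 3.320 to the group, so the social optimum is full contribution by everyone: group total = 3.320 × 101 = 335.32.
Efficiency loss = (3.320 − 1) × 101 = 234.32.

234.32 euros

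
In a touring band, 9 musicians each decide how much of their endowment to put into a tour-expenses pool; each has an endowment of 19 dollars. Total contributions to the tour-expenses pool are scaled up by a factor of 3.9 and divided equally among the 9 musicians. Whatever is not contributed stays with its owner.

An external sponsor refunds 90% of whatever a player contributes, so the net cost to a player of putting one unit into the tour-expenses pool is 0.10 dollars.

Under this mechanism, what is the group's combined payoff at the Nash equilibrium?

820.80 dollars

The effective private return per unit is now (3.9/9) / 0.10 = 4.3333 > 1, so every player's dominant strategy flips to full contribution.
So the Nash equilibrium is full contribution by all 9; the group earns 9 × (19 × 0.90 + 3.9 × 19) = 820.80.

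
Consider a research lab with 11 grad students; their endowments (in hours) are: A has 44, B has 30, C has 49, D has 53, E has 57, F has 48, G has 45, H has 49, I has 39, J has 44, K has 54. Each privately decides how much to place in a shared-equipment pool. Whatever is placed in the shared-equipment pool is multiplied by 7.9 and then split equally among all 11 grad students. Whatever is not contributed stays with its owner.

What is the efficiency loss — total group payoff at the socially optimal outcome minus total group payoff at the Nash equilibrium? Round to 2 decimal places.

3532.80 hours

The private return per contributed unit is 7.9/11 = 0.7182 < 1 for every player regardless of endowment, so the Nash equilibrium is zero contribution and the group total is Σ E_j = 44 + 30 + 49 + 53 + 57 + 48 + 45 + 49 + 39 + 44 + 54 = 512.
Each contributed unit returns 7.900 to the group, so the social optimum is full contribution by everyone: group total = 7.900 × 512 = 4044.80.
Efficiency loss = (7.900 − 1) × 512 = 3532.80.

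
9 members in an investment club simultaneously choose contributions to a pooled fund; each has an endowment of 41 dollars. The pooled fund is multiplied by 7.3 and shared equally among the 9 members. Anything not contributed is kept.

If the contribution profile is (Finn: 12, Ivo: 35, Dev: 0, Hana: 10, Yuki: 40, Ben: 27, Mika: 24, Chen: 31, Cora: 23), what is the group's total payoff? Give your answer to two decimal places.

Total contributed: 12 + 35 + 0 + 10 + 40 + 27 + 24 + 31 + 23 = 202; total kept: 9 × 41 − 202 = 167.
The pooled fund pays out 7.3 × 202 = 1474.60 in aggregate.
Group total = 167 + 1474.60 = 1641.60.

1641.60 dollars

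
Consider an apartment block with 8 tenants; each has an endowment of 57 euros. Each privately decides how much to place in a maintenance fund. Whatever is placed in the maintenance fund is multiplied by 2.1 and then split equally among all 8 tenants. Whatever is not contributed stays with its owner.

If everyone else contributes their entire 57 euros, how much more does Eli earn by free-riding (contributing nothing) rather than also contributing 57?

Switching from a contribution of 57 to 0 lets Eli keep an extra 57 euros, but lowers the maintenance fund by 57, which costs Eli their own share of that drop: 2.1/8 × 57 = 14.96.
Net gain = 57 − 14.96 = 42.04. The private return per contributed unit (0.2625) is below 1, so free-riding is indeed the best response regardless of what the others do.

42.04 euros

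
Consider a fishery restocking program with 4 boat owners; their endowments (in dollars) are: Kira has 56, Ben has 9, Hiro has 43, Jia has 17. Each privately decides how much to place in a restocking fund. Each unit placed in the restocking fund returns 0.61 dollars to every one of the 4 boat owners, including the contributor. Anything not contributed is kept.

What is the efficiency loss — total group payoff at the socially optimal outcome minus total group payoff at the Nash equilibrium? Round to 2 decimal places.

The private return per contributed unit is 0.61 < 1 for everyone, so the Nash equilibrium is zero contribution and the group total is Σ E_j = 56 + 9 + 43 + 17 = 125.
Each contributed unit returns 2.440 to the group, so the social optimum is full contribution by everyone: group total = 2.440 × 125 = 305.00.
Efficiency loss = (2.440 − 1) × 125 = 180.00.

180.00 dollars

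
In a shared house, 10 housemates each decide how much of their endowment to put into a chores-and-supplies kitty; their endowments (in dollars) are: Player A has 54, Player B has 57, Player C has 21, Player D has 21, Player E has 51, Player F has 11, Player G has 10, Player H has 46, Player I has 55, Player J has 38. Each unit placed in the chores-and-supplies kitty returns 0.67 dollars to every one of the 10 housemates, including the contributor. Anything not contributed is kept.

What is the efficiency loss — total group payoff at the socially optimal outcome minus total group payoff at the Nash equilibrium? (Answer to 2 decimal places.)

The private return per contributed unit is 0.67 < 1 for everyone, so the Nash equilibrium is zero contribution and the group total is Σ E_j = 54 + 57 + 21 + 21 + 51 + 11 + 10 + 46 + 55 + 38 = 364.
Each contributed unit returns 6.700 to the group, so the social optimum is full contribution by everyone: group total = 6.700 × 364 = 2438.80.
Efficiency loss = (6.700 − 1) × 364 = 2074.80.

2074.80 dollars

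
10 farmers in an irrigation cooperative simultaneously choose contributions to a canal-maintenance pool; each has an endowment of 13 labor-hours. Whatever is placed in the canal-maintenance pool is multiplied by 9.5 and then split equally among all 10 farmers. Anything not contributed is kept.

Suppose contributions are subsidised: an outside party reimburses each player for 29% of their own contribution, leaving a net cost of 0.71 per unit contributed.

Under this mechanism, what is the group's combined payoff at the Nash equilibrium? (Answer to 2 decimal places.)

The effective private return per unit is now (9.5/10) / 0.71 = 1.3380 > 1, so every player's dominant strategy flips to full contribution.
At the Nash equilibrium everyone contributes 13. Group total payoff = 10 × (13 × 0.29 + 9.5 × 13) = 1272.70.

1272.70 labor-hours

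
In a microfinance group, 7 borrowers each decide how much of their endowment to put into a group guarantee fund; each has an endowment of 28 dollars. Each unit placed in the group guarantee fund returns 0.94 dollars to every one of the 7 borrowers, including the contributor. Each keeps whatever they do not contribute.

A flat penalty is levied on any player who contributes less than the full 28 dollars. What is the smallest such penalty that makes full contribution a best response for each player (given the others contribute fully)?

Given the others contribute fully, the best deviation is to contribute 0 (any partial contribution still incurs the fine and gives up units whose private return 0.94 is below 1).
Deviating from 28 to 0 saves 28 dollars but forfeits the deviator's share of the drop in the group guarantee fund: 0.94 × 28 = 26.32.
So the deviation gain is 28 − 26.32 = 1.68, and the fine must be at least 1.68 dollars to wipe it out.

1.68 dollars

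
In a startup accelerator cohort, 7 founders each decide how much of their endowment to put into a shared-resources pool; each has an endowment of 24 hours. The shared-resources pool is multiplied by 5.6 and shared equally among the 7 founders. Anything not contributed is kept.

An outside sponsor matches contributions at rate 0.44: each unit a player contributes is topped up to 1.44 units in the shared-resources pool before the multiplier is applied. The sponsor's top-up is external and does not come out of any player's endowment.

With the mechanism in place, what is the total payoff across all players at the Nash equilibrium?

With the mechanism, a contributed unit returns 5.6 × 1.44 / 7 = 1.1520 per unit of net cost to the contributor — now above 1 — so contributing fully is weakly dominant for every player.
At the Nash equilibrium everyone contributes 24. Group total payoff = 5.6 × 1.44 × 168 = 1354.75.

1354.75 hours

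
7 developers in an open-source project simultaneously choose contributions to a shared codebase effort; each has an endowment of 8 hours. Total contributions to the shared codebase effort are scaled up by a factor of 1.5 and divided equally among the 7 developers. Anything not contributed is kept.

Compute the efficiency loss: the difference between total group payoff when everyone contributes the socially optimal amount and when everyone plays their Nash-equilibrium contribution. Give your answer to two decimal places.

Each contributed unit returns 1.5/7 = 0.2143 to its contributor — below 1 — so contributing 0 is dominant for every player. At the Nash equilibrium everyone keeps their 8, and the group total is 7 × 8 = 56.
Each contributed unit returns 1.500 to the group as a whole (0.2143 to each of 7 players), which exceeds 1, so the social optimum is full contribution: group total = 1.500 × 56 = 84.00.
Efficiency loss = 84.00 − 56 = 28.00.

28.00 hours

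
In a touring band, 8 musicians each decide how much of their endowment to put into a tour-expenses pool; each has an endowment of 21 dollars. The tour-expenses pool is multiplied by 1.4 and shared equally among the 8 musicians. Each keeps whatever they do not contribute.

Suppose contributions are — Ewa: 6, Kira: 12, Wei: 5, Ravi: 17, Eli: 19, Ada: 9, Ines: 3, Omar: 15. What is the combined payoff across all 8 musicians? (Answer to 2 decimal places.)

202.40 dollars

Total contributed: 6 + 12 + 5 + 17 + 19 + 9 + 3 + 15 = 86; total kept: 8 × 21 − 86 = 82.
The tour-expenses pool pays out 1.4 × 86 = 120.40 in aggregate.
Group total = 82 + 120.40 = 202.40.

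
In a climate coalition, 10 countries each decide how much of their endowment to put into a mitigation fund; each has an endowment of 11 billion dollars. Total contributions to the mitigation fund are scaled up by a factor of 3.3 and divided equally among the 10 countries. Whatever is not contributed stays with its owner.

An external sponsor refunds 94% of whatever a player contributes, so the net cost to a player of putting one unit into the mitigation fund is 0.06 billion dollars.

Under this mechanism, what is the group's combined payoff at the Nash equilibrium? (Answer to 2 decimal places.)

466.40 billion dollars

With the mechanism, a contributed unit returns (3.3/10) / 0.06 = 5.5000 per unit of net cost to the contributor — now above 1 — so contributing fully is weakly dominant for every player.
At the Nash equilibrium everyone contributes 11. Group total payoff = 10 × (11 × 0.94 + 3.3 × 11) = 466.40.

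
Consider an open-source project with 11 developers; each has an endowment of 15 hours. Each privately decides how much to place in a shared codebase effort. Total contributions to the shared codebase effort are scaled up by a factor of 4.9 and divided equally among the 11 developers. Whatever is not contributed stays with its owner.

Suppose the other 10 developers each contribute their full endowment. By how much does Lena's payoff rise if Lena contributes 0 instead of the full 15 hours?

Switching from a contribution of 15 to 0 lets Lena keep an extra 15 hours, but lowers the shared codebase effort by 15, which costs Lena their own share of that drop: 4.9/11 × 15 = 6.68.
Net gain = 15 − 6.68 = 8.32. The private return per contributed unit (0.4455) is below 1, so free-riding is indeed the best response regardless of what the others do.

8.32 hours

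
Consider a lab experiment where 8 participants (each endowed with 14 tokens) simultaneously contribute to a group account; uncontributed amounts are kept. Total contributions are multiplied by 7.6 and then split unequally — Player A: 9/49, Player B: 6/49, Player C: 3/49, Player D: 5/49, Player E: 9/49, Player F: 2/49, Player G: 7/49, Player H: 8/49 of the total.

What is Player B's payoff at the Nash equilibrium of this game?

Each unit j contributes comes back to j as 7.6 × (j's share), so j prefers to contribute only if that share exceeds 1/7.6 = 0.1316; otherwise keeping the unit dominates.
Player A, Player E, Player G and Player H clear that bar, contributing 14 each; the remaining 4 contribute 0. Total contributed: 56.
Player B keeps 14 and receives 7.6 × 56 × 6/49 = 52.11 from the group account, for a payoff of 66.11.

66.11 tokens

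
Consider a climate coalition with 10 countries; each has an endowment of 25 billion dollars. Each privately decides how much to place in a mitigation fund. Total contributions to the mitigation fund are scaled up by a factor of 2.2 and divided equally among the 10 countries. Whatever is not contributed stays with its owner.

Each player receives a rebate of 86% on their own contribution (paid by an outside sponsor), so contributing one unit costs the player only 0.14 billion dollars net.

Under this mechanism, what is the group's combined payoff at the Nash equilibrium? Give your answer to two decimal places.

765.00 billion dollars

With the mechanism, a contributed unit returns (2.2/10) / 0.14 = 1.5714 per unit of net cost to the contributor — now above 1 — so contributing fully is weakly dominant for every player.
So the Nash equilibrium is full contribution by all 10; the group earns 10 × (25 × 0.86 + 2.2 × 25) = 765.00.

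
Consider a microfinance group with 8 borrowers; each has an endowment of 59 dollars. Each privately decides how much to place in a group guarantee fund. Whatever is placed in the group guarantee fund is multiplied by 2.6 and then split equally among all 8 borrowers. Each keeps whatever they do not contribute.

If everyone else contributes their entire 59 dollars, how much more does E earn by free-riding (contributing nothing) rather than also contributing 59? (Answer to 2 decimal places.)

Switching from a contribution of 59 to 0 lets E keep an extra 59 dollars, but lowers the group guarantee fund by 59, which costs E their own share of that drop: 2.6/8 × 59 = 19.17.
Net gain = 59 − 19.17 = 39.83. The private return per contributed unit (0.3250) is below 1, so free-riding is indeed the best response regardless of what the others do.

39.83 dollars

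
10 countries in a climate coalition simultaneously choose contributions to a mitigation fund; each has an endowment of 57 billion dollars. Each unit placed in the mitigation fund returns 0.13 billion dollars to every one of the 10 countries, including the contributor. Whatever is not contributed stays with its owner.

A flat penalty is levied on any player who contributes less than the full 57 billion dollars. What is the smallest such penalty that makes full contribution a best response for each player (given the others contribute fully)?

49.59 billion dollars

Given the others contribute fully, the best deviation is to contribute 0 (any partial contribution still incurs the fine and gives up units whose private return 0.13 is below 1).
Deviating from 57 to 0 saves 57 billion dollars but forfeits the deviator's share of the drop in the mitigation fund: 0.13 × 57 = 7.41.
So the deviation gain is 57 − 7.41 = 49.59, and the fine must be at least 49.59 billion dollars to wipe it out.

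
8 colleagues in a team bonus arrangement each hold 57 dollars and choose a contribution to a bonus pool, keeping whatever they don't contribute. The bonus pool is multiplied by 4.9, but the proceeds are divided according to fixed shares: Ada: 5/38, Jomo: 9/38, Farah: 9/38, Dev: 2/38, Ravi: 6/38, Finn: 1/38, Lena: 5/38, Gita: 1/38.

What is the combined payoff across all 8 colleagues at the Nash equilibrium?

Each unit j contributes comes back to j as 4.9 × (j's share), so j prefers to contribute only if that share exceeds 1/4.9 = 0.2041; otherwise keeping the unit dominates.
Jomo and Farah clear that bar, contributing 57 each; the remaining 6 contribute 0. Total contributed: 114.
The bonus pool pays out 4.9 × 114 = 558.60 in total (split across the unequal shares, but the aggregate is all that matters for the group sum).
The 6 free-riders keep 57 each, adding 342. Group total = 342 + 558.60 = 900.60.

900.60 dollars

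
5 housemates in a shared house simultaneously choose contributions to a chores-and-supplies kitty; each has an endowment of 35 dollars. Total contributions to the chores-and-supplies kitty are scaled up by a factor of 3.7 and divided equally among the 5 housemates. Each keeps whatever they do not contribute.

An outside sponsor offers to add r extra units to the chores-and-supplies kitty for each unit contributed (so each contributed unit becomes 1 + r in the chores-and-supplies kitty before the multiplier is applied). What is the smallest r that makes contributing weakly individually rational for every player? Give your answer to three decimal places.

With matching at rate r, one contributed unit becomes (1 + r) in the chores-and-supplies kitty and returns 3.7 × (1 + r) / 5 to the contributor.
Setting this equal to 1: 1 + r = 5/3.7 = 1.3514.
So the minimum matching rate is r = 1.3514 − 1 = 0.351.

0.351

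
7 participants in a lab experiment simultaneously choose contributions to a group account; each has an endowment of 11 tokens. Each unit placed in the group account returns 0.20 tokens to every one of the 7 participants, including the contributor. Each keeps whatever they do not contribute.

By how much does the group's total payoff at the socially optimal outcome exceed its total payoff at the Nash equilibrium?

The private return per contributed unit is 0.20 < 1, so contributing 0 is dominant for every player. At the Nash equilibrium everyone keeps their 11, and the group total is 7 × 11 = 77.
Each contributed unit returns 1.400 to the group as a whole (0.20 to each of 7 players), which exceeds 1, so the social optimum is full contribution: group total = 1.400 × 77 = 107.80.
Efficiency loss = 107.80 − 77 = 30.80.

30.80 tokens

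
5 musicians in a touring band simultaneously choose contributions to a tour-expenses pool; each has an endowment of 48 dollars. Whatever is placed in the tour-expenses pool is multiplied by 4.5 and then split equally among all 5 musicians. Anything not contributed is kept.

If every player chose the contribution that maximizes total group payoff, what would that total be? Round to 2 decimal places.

1080.00 dollars

Each contributed unit returns 4.500 to the group as a whole (0.9000 to each of 5 players), which exceeds 1, so the social optimum is full contribution: group total = 4.500 × 240 = 1080.00.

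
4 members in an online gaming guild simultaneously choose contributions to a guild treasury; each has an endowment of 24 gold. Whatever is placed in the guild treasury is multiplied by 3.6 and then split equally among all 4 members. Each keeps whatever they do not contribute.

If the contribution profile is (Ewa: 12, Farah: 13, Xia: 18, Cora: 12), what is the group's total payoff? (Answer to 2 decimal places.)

239.00 gold

Total contributed: 12 + 13 + 18 + 12 = 55; total kept: 4 × 24 − 55 = 41.
The guild treasury pays out 3.6 × 55 = 198.00 in aggregate.
Group total = 41 + 198.00 = 239.00.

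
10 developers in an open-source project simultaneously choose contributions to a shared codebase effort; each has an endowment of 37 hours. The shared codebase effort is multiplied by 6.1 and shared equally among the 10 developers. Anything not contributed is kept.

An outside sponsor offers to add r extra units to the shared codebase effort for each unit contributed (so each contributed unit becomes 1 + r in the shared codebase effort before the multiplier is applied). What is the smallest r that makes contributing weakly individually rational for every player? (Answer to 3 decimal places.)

With matching at rate r, one contributed unit becomes (1 + r) in the shared codebase effort and returns 6.1 × (1 + r) / 10 to the contributor.
Setting this equal to 1: 1 + r = 10/6.1 = 1.6393.
So the minimum matching rate is r = 1.6393 − 1 = 0.639.

0.639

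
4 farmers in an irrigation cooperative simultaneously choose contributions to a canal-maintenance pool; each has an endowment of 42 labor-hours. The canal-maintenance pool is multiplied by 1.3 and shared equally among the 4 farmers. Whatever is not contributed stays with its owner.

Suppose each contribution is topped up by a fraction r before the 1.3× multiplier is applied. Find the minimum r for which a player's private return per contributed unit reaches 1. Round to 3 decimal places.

With matching at rate r, one contributed unit becomes (1 + r) in the canal-maintenance pool and returns 1.3 × (1 + r) / 4 to the contributor.
Setting this equal to 1: 1 + r = 4/1.3 = 3.0769.
So the minimum matching rate is r = 3.0769 − 1 = 2.077.

2.077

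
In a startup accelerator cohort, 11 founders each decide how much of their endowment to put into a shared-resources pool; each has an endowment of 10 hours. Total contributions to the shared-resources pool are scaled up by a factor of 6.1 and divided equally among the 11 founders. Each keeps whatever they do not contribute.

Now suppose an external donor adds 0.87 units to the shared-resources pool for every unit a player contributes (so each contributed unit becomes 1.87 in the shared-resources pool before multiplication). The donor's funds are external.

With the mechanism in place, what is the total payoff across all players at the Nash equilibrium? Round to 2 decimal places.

With the mechanism, a contributed unit returns 6.1 × 1.87 / 11 = 1.0370 per unit of net cost to the contributor — now above 1 — so contributing fully is weakly dominant for every player.
So the Nash equilibrium is full contribution by all 11; the group earns 6.1 × 1.87 × 110 = 1254.77.

1254.77 hours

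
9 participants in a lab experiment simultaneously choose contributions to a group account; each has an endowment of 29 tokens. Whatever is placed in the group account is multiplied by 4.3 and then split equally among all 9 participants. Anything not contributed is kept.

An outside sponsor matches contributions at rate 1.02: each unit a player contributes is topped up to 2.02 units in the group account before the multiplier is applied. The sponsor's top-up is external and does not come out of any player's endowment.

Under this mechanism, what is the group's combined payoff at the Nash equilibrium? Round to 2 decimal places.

261.00 tokens

With the mechanism, a contributed unit returns 4.3 × 2.02 / 9 = 0.9651 per unit of net cost — still below 1 — so contributing 0 remains dominant for every player.
At the Nash equilibrium no one contributes; group total payoff = 9 × 29 = 261.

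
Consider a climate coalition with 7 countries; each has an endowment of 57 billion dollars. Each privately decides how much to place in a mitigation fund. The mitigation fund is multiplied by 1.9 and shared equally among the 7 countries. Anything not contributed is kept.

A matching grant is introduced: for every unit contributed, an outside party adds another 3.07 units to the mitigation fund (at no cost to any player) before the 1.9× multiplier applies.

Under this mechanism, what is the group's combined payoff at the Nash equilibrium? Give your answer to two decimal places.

3085.47 billion dollars

With the mechanism, a contributed unit returns 1.9 × 4.07 / 7 = 1.1047 per unit of net cost to the contributor — now above 1 — so contributing fully is weakly dominant for every player.
So the Nash equilibrium is full contribution by all 7; the group earns 1.9 × 4.07 × 399 = 3085.47.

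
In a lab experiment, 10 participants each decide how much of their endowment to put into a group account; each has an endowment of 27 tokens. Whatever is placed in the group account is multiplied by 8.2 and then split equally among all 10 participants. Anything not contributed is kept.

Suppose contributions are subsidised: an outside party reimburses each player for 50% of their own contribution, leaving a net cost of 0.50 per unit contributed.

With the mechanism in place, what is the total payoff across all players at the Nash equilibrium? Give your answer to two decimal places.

The effective private return per unit is now (8.2/10) / 0.50 = 1.6400 > 1, so every player's dominant strategy flips to full contribution.
So the Nash equilibrium is full contribution by all 10; the group earns 10 × (27 × 0.50 + 8.2 × 27) = 2349.00.

2349.00 tokens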